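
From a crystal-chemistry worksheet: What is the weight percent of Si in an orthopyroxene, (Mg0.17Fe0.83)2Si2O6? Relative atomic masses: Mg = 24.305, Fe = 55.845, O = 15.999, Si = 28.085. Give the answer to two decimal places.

22.19 wt%

M((Mg0.17Fe0.83)2Si2O6) = 253.130 g/mol.
Si contributes 2 × 28.085 = 56.170 g per mole.
56.170/253.130 = 0.2219 → 22.19%.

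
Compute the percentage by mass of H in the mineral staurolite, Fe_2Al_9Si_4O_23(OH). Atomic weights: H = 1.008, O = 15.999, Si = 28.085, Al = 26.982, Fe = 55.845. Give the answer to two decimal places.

0.12 mass %

Formula mass = 2×55.845 + 9×26.982 + 4×28.085 + 24×15.999 + 1×1.008 = 851.852 g/mol, of which 1.008 g is H.
So H makes up 1.008/851.852 = 0.0012 of the mass, i.e. 0.12%.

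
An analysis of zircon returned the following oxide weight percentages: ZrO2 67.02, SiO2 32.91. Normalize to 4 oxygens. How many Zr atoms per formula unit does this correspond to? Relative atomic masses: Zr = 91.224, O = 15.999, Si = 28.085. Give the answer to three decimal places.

67.02 wt% ZrO2 ÷ 123.222 g/mol = 0.54390 mol, giving 0.54390 Zr and 1.08780 O.
32.91 wt% SiO2 ÷ 60.083 g/mol = 0.54774 mol, giving 0.54774 Si and 1.09548 O.
Oxygen sums to 2.18328; scaling by 4/2.18328 = 1.83211 puts the formula on 4 O.
Zr: 0.54390 × 1.83211 = 0.996 atoms per formula unit.

0.996 Zr apfu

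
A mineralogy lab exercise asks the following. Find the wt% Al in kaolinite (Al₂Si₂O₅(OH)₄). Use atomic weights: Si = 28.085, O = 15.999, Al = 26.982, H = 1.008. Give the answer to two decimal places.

Formula mass = 2·26.982 + 2·28.085 + 9·15.999 + 4·1.008 = 258.157 g/mol, of which 53.964 g is Al.
So Al makes up 53.964/258.157 = 0.2090 of the mass, i.e. 20.90%.

20.90 mass %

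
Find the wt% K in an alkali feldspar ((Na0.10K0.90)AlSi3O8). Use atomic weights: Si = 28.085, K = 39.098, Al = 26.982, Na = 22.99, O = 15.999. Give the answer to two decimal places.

M((Na0.10K0.90)AlSi3O8) = 276.716 g/mol.
K contributes 0.90 × 39.098 = 35.188 g per mole.
35.188/276.716 = 0.1272 → 12.72%.

12.72 mass %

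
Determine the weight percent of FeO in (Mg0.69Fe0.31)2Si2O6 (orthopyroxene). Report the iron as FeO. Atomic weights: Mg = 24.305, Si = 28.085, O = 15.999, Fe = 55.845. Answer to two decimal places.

20.22 wt%

Molar mass of (Mg0.69Fe0.31)2Si2O6 = 1.38·24.305 + 0.62·55.845 + 2·28.085 + 6·15.999 = 220.329 g/mol.
Each formula unit contains 0.62 Fe, equivalent to 0.62/1 = 0.6200 mol FeO.
M(FeO) = 1×55.845 + 1×15.999 = 71.844 g/mol.
Mass of FeO per formula unit = 0.6200 × 71.844 = 44.543 g.
FeO wt% = 44.543 / 220.329 × 100 = 20.22%.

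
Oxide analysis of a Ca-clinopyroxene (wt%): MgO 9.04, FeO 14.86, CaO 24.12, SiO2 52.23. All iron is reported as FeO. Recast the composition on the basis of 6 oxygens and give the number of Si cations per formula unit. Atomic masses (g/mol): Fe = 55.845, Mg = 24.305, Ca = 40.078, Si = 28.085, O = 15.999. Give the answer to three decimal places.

2.006 Si apfu

9.04 wt% MgO ÷ 40.304 g/mol = 0.22430 mol, giving 0.22430 Mg and 0.22430 O.
14.86 wt% FeO ÷ 71.844 g/mol = 0.20684 mol, giving 0.20684 Fe and 0.20684 O.
24.12 wt% CaO ÷ 56.077 g/mol = 0.43012 mol, giving 0.43012 Ca and 0.43012 O.
52.23 wt% SiO2 ÷ 60.083 g/mol = 0.86930 mol, giving 0.86930 Si and 1.73860 O.
Oxygen sums to 2.59986; scaling by 6/2.59986 = 2.30782 puts the formula on 6 O.
Si: 0.86930 × 2.30782 = 2.006 atoms per formula unit.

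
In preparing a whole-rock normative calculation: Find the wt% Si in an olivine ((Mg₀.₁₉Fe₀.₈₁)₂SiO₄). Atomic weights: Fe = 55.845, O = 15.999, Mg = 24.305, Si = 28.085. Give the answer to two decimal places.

M((Mg₀.₁₉Fe₀.₈₁)₂SiO₄) = 191.786 g/mol.
Si contributes 1 × 28.085 = 28.085 g per mole.
28.085/191.786 = 0.1464 → 14.64%.

14.64 weight percent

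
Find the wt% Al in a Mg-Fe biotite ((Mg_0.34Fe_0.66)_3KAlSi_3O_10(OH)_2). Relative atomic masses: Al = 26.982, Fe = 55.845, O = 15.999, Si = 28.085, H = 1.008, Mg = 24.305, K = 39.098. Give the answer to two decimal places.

5.62 wt%

Formula mass = 1.02·24.305 + 1.98·55.845 + 1·39.098 + 1·26.982 + 3·28.085 + 12·15.999 + 2·1.008 = 479.703 g/mol, of which 26.982 g is Al.
So Al makes up 26.982/479.703 = 0.0562 of the mass, i.e. 5.62%.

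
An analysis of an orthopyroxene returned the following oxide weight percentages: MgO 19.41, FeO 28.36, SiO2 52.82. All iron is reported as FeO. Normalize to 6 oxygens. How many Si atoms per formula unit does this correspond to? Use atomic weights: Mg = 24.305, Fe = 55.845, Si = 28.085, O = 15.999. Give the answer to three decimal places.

19.41 wt% MgO ÷ 40.304 g/mol = 0.48159 mol, giving 0.48159 Mg and 0.48159 O.
28.36 wt% FeO ÷ 71.844 g/mol = 0.39474 mol, giving 0.39474 Fe and 0.39474 O.
52.82 wt% SiO2 ÷ 60.083 g/mol = 0.87912 mol, giving 0.87912 Si and 1.75824 O.
Oxygen sums to 2.63457; scaling by 6/2.63457 = 2.27741 puts the formula on 6 O.
Si: 0.87912 × 2.27741 = 2.002 atoms per formula unit.

2.002 Si apfu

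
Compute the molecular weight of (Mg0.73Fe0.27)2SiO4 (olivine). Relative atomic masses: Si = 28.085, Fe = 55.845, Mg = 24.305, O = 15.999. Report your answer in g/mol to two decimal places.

Mg: 1.46 × 24.305 = 35.4853
Fe: 0.54 × 55.845 = 30.1563
Si: 1 × 28.085 = 28.0850
O: 4 × 15.999 = 63.9960
Summing the contributions gives the formula mass.

157.72 g/mol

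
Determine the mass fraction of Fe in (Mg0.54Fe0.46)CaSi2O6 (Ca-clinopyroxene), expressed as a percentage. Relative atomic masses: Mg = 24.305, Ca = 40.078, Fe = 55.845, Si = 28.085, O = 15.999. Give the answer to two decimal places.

Formula mass = 0.54·24.305 + 0.46·55.845 + 1·40.078 + 2·28.085 + 6·15.999 = 231.055 g/mol, of which 25.689 g is Fe.
So Fe makes up 25.689/231.055 = 0.1112 of the mass, i.e. 11.12%.

11.12 wt%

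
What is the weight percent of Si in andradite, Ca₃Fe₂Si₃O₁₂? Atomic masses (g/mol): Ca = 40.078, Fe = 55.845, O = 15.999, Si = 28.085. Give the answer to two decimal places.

16.58 mass %

M(Ca₃Fe₂Si₃O₁₂) = 508.167 g/mol.
Si contributes 3 × 28.085 = 84.255 g per mole.
84.255/508.167 = 0.1658 → 16.58%.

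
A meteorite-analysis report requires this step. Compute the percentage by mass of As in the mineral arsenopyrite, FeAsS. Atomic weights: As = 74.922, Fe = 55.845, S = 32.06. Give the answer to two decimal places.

46.01 wt%

M(FeAsS) = 162.827 g/mol.
As contributes 1 × 74.922 = 74.922 g per mole.
74.922/162.827 = 0.4601 → 46.01%.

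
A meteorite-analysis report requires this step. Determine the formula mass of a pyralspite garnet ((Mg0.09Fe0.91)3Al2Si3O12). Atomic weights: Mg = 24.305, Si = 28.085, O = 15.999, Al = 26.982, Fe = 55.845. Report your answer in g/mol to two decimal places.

The formula mass is the sum 0.27·24.305 + 2.73·55.845 + 2·26.982 + 3·28.085 + 12·15.999.

489.23 g/mol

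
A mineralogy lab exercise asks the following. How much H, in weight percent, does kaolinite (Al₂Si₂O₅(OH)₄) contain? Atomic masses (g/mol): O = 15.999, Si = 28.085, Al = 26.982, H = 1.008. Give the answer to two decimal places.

1.56 weight percent

M(Al₂Si₂O₅(OH)₄) = 258.157 g/mol.
H contributes 4 × 1.008 = 4.032 g per mole.
4.032/258.157 = 0.0156 → 1.56%.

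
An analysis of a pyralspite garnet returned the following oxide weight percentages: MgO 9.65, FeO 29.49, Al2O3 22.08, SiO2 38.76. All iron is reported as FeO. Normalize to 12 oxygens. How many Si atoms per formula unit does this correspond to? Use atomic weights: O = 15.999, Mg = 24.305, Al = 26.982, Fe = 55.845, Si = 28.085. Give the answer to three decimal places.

MgO: 9.65/40.304 = 0.23943 mol → 0.23943 mol Mg, 0.23943 mol O.
FeO: 29.49/71.844 = 0.41047 mol → 0.41047 mol Fe, 0.41047 mol O.
Al2O3: 22.08/101.961 = 0.21655 mol → 0.43310 mol Al, 0.64965 mol O.
SiO2: 38.76/60.083 = 0.64511 mol → 0.64511 mol Si, 1.29022 mol O.
Total oxygen = 2.58977 mol. Normalization factor = 12/2.58977 = 4.63362.
Si per 12 O = 0.64511 × 4.63362 = 2.989.

2.989 Si apfu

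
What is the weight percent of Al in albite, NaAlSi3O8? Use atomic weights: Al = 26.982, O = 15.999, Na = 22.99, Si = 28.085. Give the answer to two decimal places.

Formula mass = 1*22.99 + 1*26.982 + 3*28.085 + 8*15.999 = 262.219 g/mol, of which 26.982 g is Al.
So Al makes up 26.982/262.219 = 0.1029 of the mass, i.e. 10.29%.

10.29 mass %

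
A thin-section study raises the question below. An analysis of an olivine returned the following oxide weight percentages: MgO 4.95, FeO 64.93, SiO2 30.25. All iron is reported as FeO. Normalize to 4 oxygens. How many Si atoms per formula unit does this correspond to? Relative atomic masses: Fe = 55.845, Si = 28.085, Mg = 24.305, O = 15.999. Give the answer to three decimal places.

MgO: 4.95/40.304 = 0.12282 mol → 0.12282 mol Mg, 0.12282 mol O.
FeO: 64.93/71.844 = 0.90376 mol → 0.90376 mol Fe, 0.90376 mol O.
SiO2: 30.25/60.083 = 0.50347 mol → 0.50347 mol Si, 1.00694 mol O.
Total oxygen = 2.03352 mol. Normalization factor = 4/2.03352 = 1.96703.
Si per 4 O = 0.50347 × 1.96703 = 0.990.

0.990 Si apfu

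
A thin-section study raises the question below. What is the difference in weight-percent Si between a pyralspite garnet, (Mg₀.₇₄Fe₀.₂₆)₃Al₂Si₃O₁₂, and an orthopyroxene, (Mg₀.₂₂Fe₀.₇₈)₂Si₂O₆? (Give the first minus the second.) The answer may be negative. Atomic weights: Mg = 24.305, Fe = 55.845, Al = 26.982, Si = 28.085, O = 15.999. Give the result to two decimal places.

-2.77 percentage points

M((Mg₀.₇₄Fe₀.₂₆)₃Al₂Si₃O₁₂) = 427.723 g/mol, so wt% Si = 84.255/427.723 × 100 = 19.70%.
M((Mg₀.₂₂Fe₀.₇₈)₂Si₂O₆) = 249.976 g/mol, so wt% Si = 56.170/249.976 × 100 = 22.47%.
19.70 − 22.47 = -2.77 pp.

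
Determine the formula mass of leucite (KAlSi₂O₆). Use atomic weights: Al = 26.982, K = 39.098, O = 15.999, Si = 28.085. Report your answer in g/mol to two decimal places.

218.24 g/mol

M = 1·39.098 + 1·26.982 + 2·28.085 + 6·15.999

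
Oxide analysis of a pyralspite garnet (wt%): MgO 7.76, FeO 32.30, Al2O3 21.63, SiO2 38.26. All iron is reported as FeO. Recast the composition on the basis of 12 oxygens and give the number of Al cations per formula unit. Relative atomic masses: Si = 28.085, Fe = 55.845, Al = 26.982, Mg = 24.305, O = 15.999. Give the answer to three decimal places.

1.995 Al apfu

MgO: 7.76/40.304 = 0.19254 mol → 0.19254 mol Mg, 0.19254 mol O.
FeO: 32.30/71.844 = 0.44959 mol → 0.44959 mol Fe, 0.44959 mol O.
Al2O3: 21.63/101.961 = 0.21214 mol → 0.42428 mol Al, 0.63642 mol O.
SiO2: 38.26/60.083 = 0.63679 mol → 0.63679 mol Si, 1.27358 mol O.
Total oxygen = 2.55213 mol. Normalization factor = 12/2.55213 = 4.70195.
Al per 12 O = 0.42428 × 4.70195 = 1.995.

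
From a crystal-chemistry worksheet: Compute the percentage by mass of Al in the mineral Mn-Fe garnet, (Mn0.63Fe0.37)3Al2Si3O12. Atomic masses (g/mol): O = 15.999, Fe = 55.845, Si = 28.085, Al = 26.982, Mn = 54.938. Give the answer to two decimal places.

10.88 mass %

M((Mn0.63Fe0.37)3Al2Si3O12) = 496.028 g/mol.
Al contributes 2 × 26.982 = 53.964 g per mole.
53.964/496.028 = 0.1088 → 10.88%.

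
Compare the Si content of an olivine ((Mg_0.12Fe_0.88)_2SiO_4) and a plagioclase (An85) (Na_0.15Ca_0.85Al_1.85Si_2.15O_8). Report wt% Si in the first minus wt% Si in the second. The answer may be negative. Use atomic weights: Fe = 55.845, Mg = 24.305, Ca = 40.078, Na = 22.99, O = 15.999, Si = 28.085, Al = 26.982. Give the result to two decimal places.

-7.58 percentage points

First mineral: 28.085 g Si in 196.201 g formula = 14.31 wt% Si.
Second mineral: 60.383 g Si in 275.806 g formula = 21.89 wt% Si.
14.31% − 21.89% gives a difference of -7.58 percentage points.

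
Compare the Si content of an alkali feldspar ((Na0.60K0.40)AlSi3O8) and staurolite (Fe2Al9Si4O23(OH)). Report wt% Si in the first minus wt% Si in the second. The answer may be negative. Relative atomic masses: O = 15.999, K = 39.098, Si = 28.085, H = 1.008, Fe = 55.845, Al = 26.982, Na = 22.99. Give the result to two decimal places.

M((Na0.60K0.40)AlSi3O8) = 268.662 g/mol, so wt% Si = 84.255/268.662 × 100 = 31.36%.
M(Fe2Al9Si4O23(OH)) = 851.852 g/mol, so wt% Si = 112.340/851.852 × 100 = 13.19%.
31.36 − 13.19 = 18.17 pp.

18.17 percentage points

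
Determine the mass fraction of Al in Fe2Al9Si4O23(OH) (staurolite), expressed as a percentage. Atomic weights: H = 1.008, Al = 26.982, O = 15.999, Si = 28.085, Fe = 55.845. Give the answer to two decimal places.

Formula mass = 2·55.845 + 9·26.982 + 4·28.085 + 24·15.999 + 1·1.008 = 851.852 g/mol, of which 242.838 g is Al.
So Al makes up 242.838/851.852 = 0.2851 of the mass, i.e. 28.51%.

28.51 weight percent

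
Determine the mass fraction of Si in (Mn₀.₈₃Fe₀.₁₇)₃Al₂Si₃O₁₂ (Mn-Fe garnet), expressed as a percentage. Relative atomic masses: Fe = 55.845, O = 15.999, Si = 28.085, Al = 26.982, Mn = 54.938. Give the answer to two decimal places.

17.00 wt%

Molar mass of (Mn₀.₈₃Fe₀.₁₇)₃Al₂Si₃O₁₂: 2.49·54.938 + 0.51·55.845 + 2·26.982 + 3·28.085 + 12·15.999 = 495.484 g/mol.
Mass of Si per formula unit: 3 × 28.085 = 84.255 g.
Weight fraction Si = 84.255 / 495.484 = 0.1700.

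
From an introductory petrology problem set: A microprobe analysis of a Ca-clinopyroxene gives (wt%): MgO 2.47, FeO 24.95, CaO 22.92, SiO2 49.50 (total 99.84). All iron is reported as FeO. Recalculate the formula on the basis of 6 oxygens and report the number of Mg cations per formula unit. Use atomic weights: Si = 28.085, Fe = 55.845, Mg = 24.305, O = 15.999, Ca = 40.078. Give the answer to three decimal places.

0.149 Mg apfu

2.47 wt% MgO ÷ 40.304 g/mol = 0.06128 mol, giving 0.06128 Mg and 0.06128 O.
24.95 wt% FeO ÷ 71.844 g/mol = 0.34728 mol, giving 0.34728 Fe and 0.34728 O.
22.92 wt% CaO ÷ 56.077 g/mol = 0.40872 mol, giving 0.40872 Ca and 0.40872 O.
49.50 wt% SiO2 ÷ 60.083 g/mol = 0.82386 mol, giving 0.82386 Si and 1.64772 O.
Oxygen sums to 2.46500; scaling by 6/2.46500 = 2.43408 puts the formula on 6 O.
Mg: 0.06128 × 2.43408 = 0.149 atoms per formula unit.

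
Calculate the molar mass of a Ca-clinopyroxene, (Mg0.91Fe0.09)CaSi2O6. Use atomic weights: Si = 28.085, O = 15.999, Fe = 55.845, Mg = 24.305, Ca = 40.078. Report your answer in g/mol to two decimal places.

219.39 g/mol

M = 0.91*24.305 + 0.09*55.845 + 1*40.078 + 2*28.085 + 6*15.999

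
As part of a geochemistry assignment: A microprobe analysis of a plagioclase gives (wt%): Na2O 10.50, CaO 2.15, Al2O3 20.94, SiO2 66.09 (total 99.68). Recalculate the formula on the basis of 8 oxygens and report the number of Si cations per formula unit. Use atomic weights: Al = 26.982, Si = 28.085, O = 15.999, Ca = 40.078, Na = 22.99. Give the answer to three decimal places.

10.50 wt% Na2O ÷ 61.979 g/mol = 0.16941 mol, giving 0.33882 Na and 0.16941 O.
2.15 wt% CaO ÷ 56.077 g/mol = 0.03834 mol, giving 0.03834 Ca and 0.03834 O.
20.94 wt% Al2O3 ÷ 101.961 g/mol = 0.20537 mol, giving 0.41074 Al and 0.61611 O.
66.09 wt% SiO2 ÷ 60.083 g/mol = 1.09998 mol, giving 1.09998 Si and 2.19996 O.
Oxygen sums to 3.02382; scaling by 8/3.02382 = 2.64566 puts the formula on 8 O.
Si: 1.09998 × 2.64566 = 2.910 atoms per formula unit.

2.910 Si apfu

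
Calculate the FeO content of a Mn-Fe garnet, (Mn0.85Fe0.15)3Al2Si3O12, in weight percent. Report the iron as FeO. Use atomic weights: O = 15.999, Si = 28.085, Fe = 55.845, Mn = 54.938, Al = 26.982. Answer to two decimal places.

M((Mn0.85Fe0.15)3Al2Si3O12) = 495.429 g/mol; M(FeO) = 71.844 g/mol.
Moles FeO per formula unit = 0.45 Fe ÷ 1 = 0.4500.
FeO fraction = (0.4500 × 71.844) / 495.429 = 32.330/495.429 = 0.0653.

6.53 wt%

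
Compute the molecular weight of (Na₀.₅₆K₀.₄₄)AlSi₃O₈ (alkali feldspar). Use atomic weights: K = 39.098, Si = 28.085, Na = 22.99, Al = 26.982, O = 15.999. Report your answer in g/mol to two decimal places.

M = 0.56·22.99 + 0.44·39.098 + 1·26.982 + 3·28.085 + 8·15.999

269.31 g/mol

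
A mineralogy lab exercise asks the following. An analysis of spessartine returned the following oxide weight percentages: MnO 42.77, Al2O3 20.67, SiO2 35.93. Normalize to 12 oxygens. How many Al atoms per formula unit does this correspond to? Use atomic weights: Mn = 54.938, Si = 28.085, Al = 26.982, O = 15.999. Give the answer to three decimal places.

2.021 Al apfu

MnO (M=70.937): mol = 0.60293; Mn = 0.60293, O = 0.60293.
Al2O3 (M=101.961): mol = 0.20272; Al = 0.40544, O = 0.60816.
SiO2 (M=60.083): mol = 0.59801; Si = 0.59801, O = 1.19602.
ΣO = 2.40711; factor = 12/ΣO = 4.98523.
Al apfu = 0.40544 × 4.98523 = 2.021.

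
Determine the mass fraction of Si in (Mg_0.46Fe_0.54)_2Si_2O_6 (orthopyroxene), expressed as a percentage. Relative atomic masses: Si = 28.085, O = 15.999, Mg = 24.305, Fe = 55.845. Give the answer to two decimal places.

23.92 wt%

Formula mass = 0.92·24.305 + 1.08·55.845 + 2·28.085 + 6·15.999 = 234.837 g/mol, of which 56.170 g is Si.
So Si makes up 56.170/234.837 = 0.2392 of the mass, i.e. 23.92%.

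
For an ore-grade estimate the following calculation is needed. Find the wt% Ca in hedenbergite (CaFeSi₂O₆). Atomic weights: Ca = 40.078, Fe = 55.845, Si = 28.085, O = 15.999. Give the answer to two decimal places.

16.15 mass %

Molar mass of CaFeSi₂O₆: 1·40.078 + 1·55.845 + 2·28.085 + 6·15.999 = 248.087 g/mol.
Mass of Ca per formula unit: 1 × 40.078 = 40.078 g.
Weight fraction Ca = 40.078 / 248.087 = 0.1615.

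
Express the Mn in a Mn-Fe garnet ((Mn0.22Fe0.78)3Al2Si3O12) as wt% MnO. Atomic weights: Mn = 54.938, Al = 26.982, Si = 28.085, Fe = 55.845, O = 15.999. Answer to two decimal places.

9.42 wt%

Molar mass of (Mn0.22Fe0.78)3Al2Si3O12 = 0.66·54.938 + 2.34·55.845 + 2·26.982 + 3·28.085 + 12·15.999 = 497.143 g/mol.
Each formula unit contains 0.66 Mn, equivalent to 0.66/1 = 0.6600 mol MnO.
M(MnO) = 1×54.938 + 1×15.999 = 70.937 g/mol.
Mass of MnO per formula unit = 0.6600 × 70.937 = 46.818 g.
MnO wt% = 46.818 / 497.143 × 100 = 9.42%.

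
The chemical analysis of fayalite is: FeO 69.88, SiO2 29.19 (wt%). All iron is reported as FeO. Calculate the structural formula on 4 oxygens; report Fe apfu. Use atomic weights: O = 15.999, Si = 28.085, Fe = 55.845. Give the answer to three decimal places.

2.001 Fe apfu

FeO (M=71.844): mol = 0.97266; Fe = 0.97266, O = 0.97266.
SiO2 (M=60.083): mol = 0.48583; Si = 0.48583, O = 0.97166.
ΣO = 1.94432; factor = 4/ΣO = 2.05727.
Fe apfu = 0.97266 × 2.05727 = 2.001.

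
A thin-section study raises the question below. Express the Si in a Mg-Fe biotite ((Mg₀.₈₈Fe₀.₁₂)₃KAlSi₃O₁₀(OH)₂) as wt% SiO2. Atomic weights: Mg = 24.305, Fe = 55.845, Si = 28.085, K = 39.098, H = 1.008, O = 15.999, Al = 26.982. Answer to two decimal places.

M((Mg₀.₈₈Fe₀.₁₂)₃KAlSi₃O₁₀(OH)₂) = 428.608 g/mol; M(SiO2) = 60.083 g/mol.
Moles SiO2 per formula unit = 3 Si ÷ 1 = 3.0000.
SiO2 fraction = (3.0000 × 60.083) / 428.608 = 180.249/428.608 = 0.4205.

42.05 wt%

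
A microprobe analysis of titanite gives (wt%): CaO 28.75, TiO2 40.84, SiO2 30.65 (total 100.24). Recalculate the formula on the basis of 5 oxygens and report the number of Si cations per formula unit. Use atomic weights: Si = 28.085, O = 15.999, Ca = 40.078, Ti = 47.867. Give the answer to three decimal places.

28.75 wt% CaO ÷ 56.077 g/mol = 0.51269 mol, giving 0.51269 Ca and 0.51269 O.
40.84 wt% TiO2 ÷ 79.865 g/mol = 0.51136 mol, giving 0.51136 Ti and 1.02272 O.
30.65 wt% SiO2 ÷ 60.083 g/mol = 0.51013 mol, giving 0.51013 Si and 1.02026 O.
Oxygen sums to 2.55567; scaling by 5/2.55567 = 1.95643 puts the formula on 5 O.
Si: 0.51013 × 1.95643 = 0.998 atoms per formula unit.

0.998 Si apfu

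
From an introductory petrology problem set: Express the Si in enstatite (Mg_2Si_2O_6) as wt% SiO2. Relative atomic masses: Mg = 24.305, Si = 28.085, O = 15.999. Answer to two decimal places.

Molar mass of Mg_2Si_2O_6 = 2×24.305 + 2×28.085 + 6×15.999 = 200.774 g/mol.
Each formula unit contains 2 Si, equivalent to 2/1 = 2.0000 mol SiO2.
M(SiO2) = 1×28.085 + 2×15.999 = 60.083 g/mol.
Mass of SiO2 per formula unit = 2.0000 × 60.083 = 120.166 g.
SiO2 wt% = 120.166 / 200.774 × 100 = 59.85%.

59.85 wt%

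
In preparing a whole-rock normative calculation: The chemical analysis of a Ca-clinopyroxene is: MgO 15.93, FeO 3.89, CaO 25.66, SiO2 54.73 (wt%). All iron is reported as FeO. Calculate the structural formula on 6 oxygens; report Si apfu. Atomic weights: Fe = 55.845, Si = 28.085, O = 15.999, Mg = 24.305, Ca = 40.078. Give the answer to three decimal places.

2.003 Si apfu

MgO: 15.93/40.304 = 0.39525 mol → 0.39525 mol Mg, 0.39525 mol O.
FeO: 3.89/71.844 = 0.05415 mol → 0.05415 mol Fe, 0.05415 mol O.
CaO: 25.66/56.077 = 0.45759 mol → 0.45759 mol Ca, 0.45759 mol O.
SiO2: 54.73/60.083 = 0.91091 mol → 0.91091 mol Si, 1.82182 mol O.
Total oxygen = 2.72881 mol. Normalization factor = 6/2.72881 = 2.19876.
Si per 6 O = 0.91091 × 2.19876 = 2.003.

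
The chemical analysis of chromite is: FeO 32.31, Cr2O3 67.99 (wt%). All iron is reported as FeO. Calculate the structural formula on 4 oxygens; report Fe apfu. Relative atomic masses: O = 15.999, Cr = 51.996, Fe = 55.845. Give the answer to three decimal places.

1.004 Fe apfu

32.31 wt% FeO ÷ 71.844 g/mol = 0.44972 mol, giving 0.44972 Fe and 0.44972 O.
67.99 wt% Cr2O3 ÷ 151.989 g/mol = 0.44734 mol, giving 0.89468 Cr and 1.34202 O.
Oxygen sums to 1.79174; scaling by 4/1.79174 = 2.23247 puts the formula on 4 O.
Fe: 0.44972 × 2.23247 = 1.004 atoms per formula unit.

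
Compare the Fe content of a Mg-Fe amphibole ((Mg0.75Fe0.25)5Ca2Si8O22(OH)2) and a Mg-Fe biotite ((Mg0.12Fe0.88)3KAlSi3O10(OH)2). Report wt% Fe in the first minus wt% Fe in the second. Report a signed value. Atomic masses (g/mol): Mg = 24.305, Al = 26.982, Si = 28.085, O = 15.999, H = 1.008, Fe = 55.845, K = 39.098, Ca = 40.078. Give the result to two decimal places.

Fe in (Mg0.75Fe0.25)5Ca2Si8O22(OH)2: molar mass 851.778 g/mol; 1.25×55.845 = 69.806 g → 8.20 wt%.
Fe in (Mg0.12Fe0.88)3KAlSi3O10(OH)2: molar mass 500.520 g/mol; 2.64×55.845 = 147.431 g → 29.46 wt%.
Difference = 8.20 − 29.46 = -21.26 percentage points.

-21.26 percentage points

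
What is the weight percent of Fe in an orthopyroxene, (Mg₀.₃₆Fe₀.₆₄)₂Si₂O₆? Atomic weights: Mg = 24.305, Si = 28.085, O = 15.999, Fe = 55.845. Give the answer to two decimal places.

29.64 mass %

Formula mass = 0.72*24.305 + 1.28*55.845 + 2*28.085 + 6*15.999 = 241.145 g/mol, of which 71.482 g is Fe.
So Fe makes up 71.482/241.145 = 0.2964 of the mass, i.e. 29.64%.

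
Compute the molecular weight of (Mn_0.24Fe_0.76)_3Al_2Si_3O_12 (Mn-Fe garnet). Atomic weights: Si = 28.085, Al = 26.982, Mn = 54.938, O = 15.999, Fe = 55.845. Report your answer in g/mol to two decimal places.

M = 0.72*54.938 + 2.28*55.845 + 2*26.982 + 3*28.085 + 12*15.999

497.09 g/mol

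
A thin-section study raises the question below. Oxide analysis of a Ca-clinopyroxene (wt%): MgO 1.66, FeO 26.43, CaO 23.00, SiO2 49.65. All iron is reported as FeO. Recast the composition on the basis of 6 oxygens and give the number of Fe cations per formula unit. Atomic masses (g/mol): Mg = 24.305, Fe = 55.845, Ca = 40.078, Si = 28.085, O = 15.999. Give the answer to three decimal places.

0.893 Fe apfu

MgO (M=40.304): mol = 0.04119; Mg = 0.04119, O = 0.04119.
FeO (M=71.844): mol = 0.36788; Fe = 0.36788, O = 0.36788.
CaO (M=56.077): mol = 0.41015; Ca = 0.41015, O = 0.41015.
SiO2 (M=60.083): mol = 0.82636; Si = 0.82636, O = 1.65272.
ΣO = 2.47194; factor = 6/ΣO = 2.42724.
Fe apfu = 0.36788 × 2.42724 = 0.893.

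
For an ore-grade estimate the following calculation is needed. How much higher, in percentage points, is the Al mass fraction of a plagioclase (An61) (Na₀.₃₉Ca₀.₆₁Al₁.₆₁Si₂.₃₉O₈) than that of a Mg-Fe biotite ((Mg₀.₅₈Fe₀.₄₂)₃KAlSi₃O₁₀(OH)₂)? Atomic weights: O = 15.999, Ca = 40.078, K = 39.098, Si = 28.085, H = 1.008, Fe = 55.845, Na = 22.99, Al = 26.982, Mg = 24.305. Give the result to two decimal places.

10.07 percentage points

First mineral: 43.441 g Al in 271.970 g formula = 15.97 wt% Al.
Second mineral: 26.982 g Al in 456.994 g formula = 5.90 wt% Al.
15.97% − 5.90% gives a difference of 10.07 percentage points.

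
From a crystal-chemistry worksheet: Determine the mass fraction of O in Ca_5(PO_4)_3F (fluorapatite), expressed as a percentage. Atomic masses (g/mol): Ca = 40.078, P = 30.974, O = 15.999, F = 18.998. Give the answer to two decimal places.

Formula mass = 5×40.078 + 3×30.974 + 12×15.999 + 1×18.998 = 504.298 g/mol, of which 191.988 g is O.
So O makes up 191.988/504.298 = 0.3807 of the mass, i.e. 38.07%.

38.07 weight percent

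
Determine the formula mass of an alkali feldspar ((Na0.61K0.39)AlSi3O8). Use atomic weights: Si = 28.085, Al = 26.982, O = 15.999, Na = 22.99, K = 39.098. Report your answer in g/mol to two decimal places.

268.50 g/mol

M = 0.61·22.99 + 0.39·39.098 + 1·26.982 + 3·28.085 + 8·15.999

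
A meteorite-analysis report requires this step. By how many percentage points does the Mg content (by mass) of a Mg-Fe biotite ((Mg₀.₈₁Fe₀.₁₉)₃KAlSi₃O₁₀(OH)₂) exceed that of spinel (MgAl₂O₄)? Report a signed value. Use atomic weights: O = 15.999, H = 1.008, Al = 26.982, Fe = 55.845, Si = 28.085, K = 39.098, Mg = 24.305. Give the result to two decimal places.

-3.51 percentage points

Mg in (Mg₀.₈₁Fe₀.₁₉)₃KAlSi₃O₁₀(OH)₂: molar mass 435.232 g/mol; 2.43×24.305 = 59.061 g → 13.57 wt%.
Mg in MgAl₂O₄: molar mass 142.265 g/mol; 1×24.305 = 24.305 g → 17.08 wt%.
Difference = 13.57 − 17.08 = -3.51 percentage points.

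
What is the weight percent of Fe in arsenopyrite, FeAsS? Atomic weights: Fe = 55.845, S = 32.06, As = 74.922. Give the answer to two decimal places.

34.30 weight percent

Molar mass of FeAsS: 1×55.845 + 1×74.922 + 1×32.06 = 162.827 g/mol.
Mass of Fe per formula unit: 1 × 55.845 = 55.845 g.
Weight fraction Fe = 55.845 / 162.827 = 0.3430.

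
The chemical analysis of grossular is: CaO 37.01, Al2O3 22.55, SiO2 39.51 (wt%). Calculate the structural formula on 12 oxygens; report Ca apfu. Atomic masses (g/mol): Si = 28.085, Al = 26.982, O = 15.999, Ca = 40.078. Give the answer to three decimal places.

3.001 Ca apfu

37.01 wt% CaO ÷ 56.077 g/mol = 0.65999 mol, giving 0.65999 Ca and 0.65999 O.
22.55 wt% Al2O3 ÷ 101.961 g/mol = 0.22116 mol, giving 0.44232 Al and 0.66348 O.
39.51 wt% SiO2 ÷ 60.083 g/mol = 0.65759 mol, giving 0.65759 Si and 1.31518 O.
Oxygen sums to 2.63865; scaling by 12/2.63865 = 4.54778 puts the formula on 12 O.
Ca: 0.65999 × 4.54778 = 3.001 atoms per formula unit.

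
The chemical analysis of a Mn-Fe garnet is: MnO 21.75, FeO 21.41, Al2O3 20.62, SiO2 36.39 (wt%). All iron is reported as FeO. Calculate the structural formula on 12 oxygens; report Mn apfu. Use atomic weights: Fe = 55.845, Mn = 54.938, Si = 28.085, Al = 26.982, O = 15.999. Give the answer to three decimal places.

1.519 Mn apfu

21.75 wt% MnO ÷ 70.937 g/mol = 0.30661 mol, giving 0.30661 Mn and 0.30661 O.
21.41 wt% FeO ÷ 71.844 g/mol = 0.29801 mol, giving 0.29801 Fe and 0.29801 O.
20.62 wt% Al2O3 ÷ 101.961 g/mol = 0.20223 mol, giving 0.40446 Al and 0.60669 O.
36.39 wt% SiO2 ÷ 60.083 g/mol = 0.60566 mol, giving 0.60566 Si and 1.21132 O.
Oxygen sums to 2.42263; scaling by 12/2.42263 = 4.95329 puts the formula on 12 O.
Mn: 0.30661 × 4.95329 = 1.519 atoms per formula unit.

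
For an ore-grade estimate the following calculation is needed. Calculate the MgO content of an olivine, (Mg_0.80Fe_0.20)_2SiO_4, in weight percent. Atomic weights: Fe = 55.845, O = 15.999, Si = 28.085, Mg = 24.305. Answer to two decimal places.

Formula mass = 153.307 g/mol.
1.60 Mg → 1.6000 mol MgO per formula unit; M(MgO) = 40.304, so MgO mass = 64.486 g.
64.486/153.307 × 100 = 42.06 wt%.

42.06 wt%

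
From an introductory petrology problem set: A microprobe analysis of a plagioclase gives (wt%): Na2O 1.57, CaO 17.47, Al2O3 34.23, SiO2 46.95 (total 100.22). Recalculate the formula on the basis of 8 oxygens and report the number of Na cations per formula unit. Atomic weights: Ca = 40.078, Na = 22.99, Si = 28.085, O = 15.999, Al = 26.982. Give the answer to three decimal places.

Na2O (M=61.979): mol = 0.02533; Na = 0.05066, O = 0.02533.
CaO (M=56.077): mol = 0.31154; Ca = 0.31154, O = 0.31154.
Al2O3 (M=101.961): mol = 0.33572; Al = 0.67144, O = 1.00716.
SiO2 (M=60.083): mol = 0.78142; Si = 0.78142, O = 1.56284.
ΣO = 2.90687; factor = 8/ΣO = 2.75210.
Na apfu = 0.05066 × 2.75210 = 0.139.

0.139 Na apfu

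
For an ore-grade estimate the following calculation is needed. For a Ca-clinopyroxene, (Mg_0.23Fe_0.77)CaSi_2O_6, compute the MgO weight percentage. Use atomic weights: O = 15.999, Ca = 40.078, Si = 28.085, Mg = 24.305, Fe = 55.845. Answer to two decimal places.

3.85 wt%

M((Mg_0.23Fe_0.77)CaSi_2O_6) = 240.833 g/mol; M(MgO) = 40.304 g/mol.
Moles MgO per formula unit = 0.23 Mg ÷ 1 = 0.2300.
MgO fraction = (0.2300 × 40.304) / 240.833 = 9.270/240.833 = 0.0385.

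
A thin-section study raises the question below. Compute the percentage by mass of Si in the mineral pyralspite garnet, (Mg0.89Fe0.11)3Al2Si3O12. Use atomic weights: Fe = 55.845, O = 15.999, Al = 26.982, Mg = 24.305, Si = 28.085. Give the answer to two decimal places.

Formula mass = 2.67·24.305 + 0.33·55.845 + 2·26.982 + 3·28.085 + 12·15.999 = 413.530 g/mol, of which 84.255 g is Si.
So Si makes up 84.255/413.530 = 0.2037 of the mass, i.e. 20.37%.

20.37 wt%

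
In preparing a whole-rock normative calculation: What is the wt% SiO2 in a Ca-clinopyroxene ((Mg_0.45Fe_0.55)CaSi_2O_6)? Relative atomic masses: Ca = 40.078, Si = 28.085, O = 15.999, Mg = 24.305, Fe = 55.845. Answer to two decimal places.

51.38 wt%

M((Mg_0.45Fe_0.55)CaSi_2O_6) = 233.894 g/mol; M(SiO2) = 60.083 g/mol.
Moles SiO2 per formula unit = 2 Si ÷ 1 = 2.0000.
SiO2 fraction = (2.0000 × 60.083) / 233.894 = 120.166/233.894 = 0.5138.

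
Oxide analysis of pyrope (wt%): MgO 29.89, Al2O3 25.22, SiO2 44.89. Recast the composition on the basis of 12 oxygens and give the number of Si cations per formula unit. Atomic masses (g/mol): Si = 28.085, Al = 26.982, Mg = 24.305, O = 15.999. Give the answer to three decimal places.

MgO (M=40.304): mol = 0.74161; Mg = 0.74161, O = 0.74161.
Al2O3 (M=101.961): mol = 0.24735; Al = 0.49470, O = 0.74205.
SiO2 (M=60.083): mol = 0.74713; Si = 0.74713, O = 1.49426.
ΣO = 2.97792; factor = 12/ΣO = 4.02966.
Si apfu = 0.74713 × 4.02966 = 3.011.

3.011 Si apfu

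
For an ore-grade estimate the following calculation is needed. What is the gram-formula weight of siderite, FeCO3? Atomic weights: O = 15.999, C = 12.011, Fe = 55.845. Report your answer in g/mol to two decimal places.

Fe: 1 × 55.845 = 55.8450
C: 1 × 12.011 = 12.0110
O: 3 × 15.999 = 47.9970
Summing the contributions gives the formula mass.

115.85 g/mol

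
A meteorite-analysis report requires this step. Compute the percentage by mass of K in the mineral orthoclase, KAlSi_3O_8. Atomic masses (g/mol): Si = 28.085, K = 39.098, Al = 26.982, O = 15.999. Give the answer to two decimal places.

14.05 mass %

Molar mass of KAlSi_3O_8: 1×39.098 + 1×26.982 + 3×28.085 + 8×15.999 = 278.327 g/mol.
Mass of K per formula unit: 1 × 39.098 = 39.098 g.
Weight fraction K = 39.098 / 278.327 = 0.1405.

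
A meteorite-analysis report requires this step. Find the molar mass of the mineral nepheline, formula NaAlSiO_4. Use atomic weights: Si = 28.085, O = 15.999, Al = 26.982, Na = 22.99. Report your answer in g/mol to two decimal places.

Na: 1 × 22.99 = 22.9900
Al: 1 × 26.982 = 26.9820
Si: 1 × 28.085 = 28.0850
O: 4 × 15.999 = 63.9960
Summing the contributions gives the formula mass.

142.05 g/mol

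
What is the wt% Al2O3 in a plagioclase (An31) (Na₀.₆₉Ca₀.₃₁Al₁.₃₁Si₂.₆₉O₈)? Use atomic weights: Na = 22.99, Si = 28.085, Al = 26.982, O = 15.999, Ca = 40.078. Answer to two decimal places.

Molar mass of Na₀.₆₉Ca₀.₃₁Al₁.₃₁Si₂.₆₉O₈ = 0.69*22.99 + 0.31*40.078 + 1.31*26.982 + 2.69*28.085 + 8*15.999 = 267.174 g/mol.
Each formula unit contains 1.31 Al, equivalent to 1.31/2 = 0.6550 mol Al2O3.
M(Al2O3) = 2×26.982 + 3×15.999 = 101.961 g/mol.
Mass of Al2O3 per formula unit = 0.6550 × 101.961 = 66.784 g.
Al2O3 wt% = 66.784 / 267.174 × 100 = 25.00%.

25.00 wt%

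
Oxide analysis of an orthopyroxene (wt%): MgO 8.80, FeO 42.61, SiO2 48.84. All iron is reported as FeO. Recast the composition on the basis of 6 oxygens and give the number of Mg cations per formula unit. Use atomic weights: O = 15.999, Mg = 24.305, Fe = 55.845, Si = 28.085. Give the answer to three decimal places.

0.538 Mg apfu

MgO: 8.80/40.304 = 0.21834 mol → 0.21834 mol Mg, 0.21834 mol O.
FeO: 42.61/71.844 = 0.59309 mol → 0.59309 mol Fe, 0.59309 mol O.
SiO2: 48.84/60.083 = 0.81288 mol → 0.81288 mol Si, 1.62576 mol O.
Total oxygen = 2.43719 mol. Normalization factor = 6/2.43719 = 2.46185.
Mg per 6 O = 0.21834 × 2.46185 = 0.538.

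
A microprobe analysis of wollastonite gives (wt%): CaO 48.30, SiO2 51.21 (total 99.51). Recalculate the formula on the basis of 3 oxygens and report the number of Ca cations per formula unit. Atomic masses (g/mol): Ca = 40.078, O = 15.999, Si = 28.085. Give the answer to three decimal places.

CaO: 48.30/56.077 = 0.86132 mol → 0.86132 mol Ca, 0.86132 mol O.
SiO2: 51.21/60.083 = 0.85232 mol → 0.85232 mol Si, 1.70464 mol O.
Total oxygen = 2.56596 mol. Normalization factor = 3/2.56596 = 1.16915.
Ca per 3 O = 0.86132 × 1.16915 = 1.007.

1.007 Ca apfu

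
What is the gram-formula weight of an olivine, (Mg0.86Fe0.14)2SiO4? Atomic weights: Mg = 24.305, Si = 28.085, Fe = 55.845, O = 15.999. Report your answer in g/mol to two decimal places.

Mg: 1.72 × 24.305 = 41.8046
Fe: 0.28 × 55.845 = 15.6366
Si: 1 × 28.085 = 28.0850
O: 4 × 15.999 = 63.9960
Summing the contributions gives the formula mass.

149.52 g/mol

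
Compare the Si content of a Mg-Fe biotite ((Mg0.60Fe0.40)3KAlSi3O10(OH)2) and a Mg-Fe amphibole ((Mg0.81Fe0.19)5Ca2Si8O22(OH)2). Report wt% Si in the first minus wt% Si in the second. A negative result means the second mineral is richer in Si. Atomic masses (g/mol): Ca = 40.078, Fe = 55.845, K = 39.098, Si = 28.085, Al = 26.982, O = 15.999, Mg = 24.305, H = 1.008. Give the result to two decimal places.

M((Mg0.60Fe0.40)3KAlSi3O10(OH)2) = 455.102 g/mol, so wt% Si = 84.255/455.102 × 100 = 18.51%.
M((Mg0.81Fe0.19)5Ca2Si8O22(OH)2) = 842.316 g/mol, so wt% Si = 224.680/842.316 × 100 = 26.67%.
18.51 − 26.67 = -8.16 pp.

-8.16 percentage points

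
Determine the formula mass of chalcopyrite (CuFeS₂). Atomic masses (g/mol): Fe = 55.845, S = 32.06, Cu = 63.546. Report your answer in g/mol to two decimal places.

The formula mass is the sum 1×63.546 + 1×55.845 + 2×32.06.

183.51 g/mol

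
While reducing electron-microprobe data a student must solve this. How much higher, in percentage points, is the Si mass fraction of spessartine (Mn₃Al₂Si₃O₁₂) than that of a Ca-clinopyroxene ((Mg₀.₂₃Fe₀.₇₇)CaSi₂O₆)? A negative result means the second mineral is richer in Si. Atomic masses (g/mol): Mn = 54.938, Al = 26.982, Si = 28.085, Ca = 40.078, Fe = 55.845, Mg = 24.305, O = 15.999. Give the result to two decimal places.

-6.30 percentage points

M(Mn₃Al₂Si₃O₁₂) = 495.021 g/mol, so wt% Si = 84.255/495.021 × 100 = 17.02%.
M((Mg₀.₂₃Fe₀.₇₇)CaSi₂O₆) = 240.833 g/mol, so wt% Si = 56.170/240.833 × 100 = 23.32%.
17.02 − 23.32 = -6.30 pp.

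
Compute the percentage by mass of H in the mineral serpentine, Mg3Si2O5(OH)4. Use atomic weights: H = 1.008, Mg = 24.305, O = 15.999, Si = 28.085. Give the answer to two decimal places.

Molar mass of Mg3Si2O5(OH)4: 3*24.305 + 2*28.085 + 9*15.999 + 4*1.008 = 277.108 g/mol.
Mass of H per formula unit: 4 × 1.008 = 4.032 g.
Weight fraction H = 4.032 / 277.108 = 0.0146.

1.46 wt%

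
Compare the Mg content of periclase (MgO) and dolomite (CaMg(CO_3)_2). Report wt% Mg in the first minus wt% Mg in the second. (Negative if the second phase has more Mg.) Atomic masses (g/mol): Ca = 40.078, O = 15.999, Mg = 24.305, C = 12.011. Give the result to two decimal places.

47.12 percentage points

First mineral: 24.305 g Mg in 40.304 g formula = 60.30 wt% Mg.
Second mineral: 24.305 g Mg in 184.399 g formula = 13.18 wt% Mg.
60.30% − 13.18% gives a difference of 47.12 percentage points.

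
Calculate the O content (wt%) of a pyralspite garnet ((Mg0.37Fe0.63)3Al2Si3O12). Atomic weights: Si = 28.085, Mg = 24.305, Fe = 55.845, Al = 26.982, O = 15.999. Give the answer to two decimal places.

41.49 wt%

Formula mass = 1.11·24.305 + 1.89·55.845 + 2·26.982 + 3·28.085 + 12·15.999 = 462.733 g/mol, of which 191.988 g is O.
So O makes up 191.988/462.733 = 0.4149 of the mass, i.e. 41.49%.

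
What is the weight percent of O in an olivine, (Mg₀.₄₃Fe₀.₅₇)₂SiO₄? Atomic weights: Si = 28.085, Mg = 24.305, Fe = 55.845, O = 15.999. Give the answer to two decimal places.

36.23 mass %

M((Mg₀.₄₃Fe₀.₅₇)₂SiO₄) = 176.647 g/mol.
O contributes 4 × 15.999 = 63.996 g per mole.
63.996/176.647 = 0.3623 → 36.23%.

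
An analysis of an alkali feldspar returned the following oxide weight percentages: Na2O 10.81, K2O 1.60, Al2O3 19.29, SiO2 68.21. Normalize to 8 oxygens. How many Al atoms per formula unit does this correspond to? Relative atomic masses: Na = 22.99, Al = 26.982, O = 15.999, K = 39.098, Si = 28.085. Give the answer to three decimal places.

0.999 Al apfu

Na2O (M=61.979): mol = 0.17441; Na = 0.34882, O = 0.17441.
K2O (M=94.195): mol = 0.01699; K = 0.03398, O = 0.01699.
Al2O3 (M=101.961): mol = 0.18919; Al = 0.37838, O = 0.56757.
SiO2 (M=60.083): mol = 1.13526; Si = 1.13526, O = 2.27052.
ΣO = 3.02949; factor = 8/ΣO = 2.64071.
Al apfu = 0.37838 × 2.64071 = 0.999.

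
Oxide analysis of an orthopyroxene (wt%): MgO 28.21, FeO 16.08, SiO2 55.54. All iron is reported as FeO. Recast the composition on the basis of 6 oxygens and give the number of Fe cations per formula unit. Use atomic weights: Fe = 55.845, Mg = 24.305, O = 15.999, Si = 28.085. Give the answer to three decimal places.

0.484 Fe apfu

MgO (M=40.304): mol = 0.69993; Mg = 0.69993, O = 0.69993.
FeO (M=71.844): mol = 0.22382; Fe = 0.22382, O = 0.22382.
SiO2 (M=60.083): mol = 0.92439; Si = 0.92439, O = 1.84878.
ΣO = 2.77253; factor = 6/ΣO = 2.16409.
Fe apfu = 0.22382 × 2.16409 = 0.484.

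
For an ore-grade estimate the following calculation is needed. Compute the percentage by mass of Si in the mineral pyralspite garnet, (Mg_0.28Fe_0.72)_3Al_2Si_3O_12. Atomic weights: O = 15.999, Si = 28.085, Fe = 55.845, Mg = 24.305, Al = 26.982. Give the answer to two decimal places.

Formula mass = 0.84*24.305 + 2.16*55.845 + 2*26.982 + 3*28.085 + 12*15.999 = 471.248 g/mol, of which 84.255 g is Si.
So Si makes up 84.255/471.248 = 0.1788 of the mass, i.e. 17.88%.

17.88 weight percent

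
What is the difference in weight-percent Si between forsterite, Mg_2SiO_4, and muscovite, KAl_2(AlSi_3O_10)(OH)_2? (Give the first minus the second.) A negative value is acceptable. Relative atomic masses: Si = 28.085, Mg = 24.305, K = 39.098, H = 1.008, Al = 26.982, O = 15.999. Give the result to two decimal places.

First mineral: 28.085 g Si in 140.691 g formula = 19.96 wt% Si.
Second mineral: 84.255 g Si in 398.303 g formula = 21.15 wt% Si.
19.96% − 21.15% gives a difference of -1.19 percentage points.

-1.19 percentage points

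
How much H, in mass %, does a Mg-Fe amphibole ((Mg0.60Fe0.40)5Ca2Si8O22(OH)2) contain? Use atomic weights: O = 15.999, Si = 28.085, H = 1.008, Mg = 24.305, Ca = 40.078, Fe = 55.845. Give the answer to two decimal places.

M((Mg0.60Fe0.40)5Ca2Si8O22(OH)2) = 875.433 g/mol.
H contributes 2 × 1.008 = 2.016 g per mole.
2.016/875.433 = 0.0023 → 0.23%.

0.23 mass %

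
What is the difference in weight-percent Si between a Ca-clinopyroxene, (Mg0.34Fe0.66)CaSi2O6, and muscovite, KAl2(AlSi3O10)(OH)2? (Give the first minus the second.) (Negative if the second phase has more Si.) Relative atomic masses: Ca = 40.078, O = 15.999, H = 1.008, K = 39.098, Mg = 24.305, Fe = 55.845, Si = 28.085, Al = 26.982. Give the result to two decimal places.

First mineral: 56.170 g Si in 237.363 g formula = 23.66 wt% Si.
Second mineral: 84.255 g Si in 398.303 g formula = 21.15 wt% Si.
23.66% − 21.15% gives a difference of 2.51 percentage points.

2.51 percentage points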